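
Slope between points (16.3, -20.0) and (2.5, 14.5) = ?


dy = 14.5 + 20.0 = 34.5
dx = 2.5 - 16.3 = -13.8
m = 34.5/(-13.8) = -2.5000

m = -2.5000


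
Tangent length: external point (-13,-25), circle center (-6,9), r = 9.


d = sqrt((-13+ 6)^2 + (-25-9)^2) = sqrt(49+1156) = 34.7131
L = sqrt(1205.0000 - 81) = sqrt(1124.0000) = 33.5261

33.5261


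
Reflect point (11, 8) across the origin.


Reflection rule for origin: (-x, -y)
(11, 8) -> (-11, -8)

(-11, -8)


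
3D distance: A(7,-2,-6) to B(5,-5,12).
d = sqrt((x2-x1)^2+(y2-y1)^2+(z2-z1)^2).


dx=-2, dy=-3, dz=18
d = sqrt(4+9+324) = sqrt(337) = 18.3576

18.3576


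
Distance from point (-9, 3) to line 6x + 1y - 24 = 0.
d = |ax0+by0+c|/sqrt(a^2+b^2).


|6*(-9) + 1*3 - 24| = |-75| = 75
sqrt(36 + 1) = sqrt(37) = 6.0828
d = 75/sqrt(37) = 12.3299

12.3299


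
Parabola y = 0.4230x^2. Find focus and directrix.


a = 0.4230
1/(4a) = 0.5910
Focus = (0, 0.5910)
Directrix: y = -0.5910

Focus = (0, 0.5910), Directrix: y = -0.5910


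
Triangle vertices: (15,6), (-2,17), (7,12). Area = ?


15*(17-12) = 75
-2*(12-6) = -12
7*(6-17) = -77
sum = -14
Area = |-14|/2 = 7.0000

7.0000 sq units


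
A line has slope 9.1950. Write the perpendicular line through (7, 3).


Perpendicular slope = -1/m1 = -1/9.1950 = -0.1088
b2 = y0 - m2*x0 = 3 + 7/9.1950 = 3 + 0.7613 = 3.7613

y = -0.1088x + 3.7613


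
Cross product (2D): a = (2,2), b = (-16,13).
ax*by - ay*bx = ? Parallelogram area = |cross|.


cross = 2*13 - 2*(-16) = 26 + 32 = 58
Parallelogram area = |58| = 58

cross = 58, parallelogram area = 58


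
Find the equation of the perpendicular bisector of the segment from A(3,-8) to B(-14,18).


Midpoint = (-5.5, 5)
Slope of AB = dy/dx = 26/(-17) = -1.5294
Perp slope = -dx/dy = 17/26 = 0.6538
b = My - (perp slope)*Mx = 5 + (-17*(-5.5))/26 = 5 + 3.5962 = 8.5962

y = 0.6538x + 8.5962


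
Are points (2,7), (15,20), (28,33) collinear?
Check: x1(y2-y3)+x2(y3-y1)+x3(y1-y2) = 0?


2*(20-33) + 15*(33-7) + 28*(7-20)
= -26 + 390 - 364 = 0

Yes, collinear (determinant = 0)


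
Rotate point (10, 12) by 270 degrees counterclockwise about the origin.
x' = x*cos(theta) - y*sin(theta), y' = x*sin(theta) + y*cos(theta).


cos(270) = 0, sin(270) = -1
x' = 10*0 - 12*(-1) = 12
y' = 10*(-1) + 12*0 = -10

(12, -10)


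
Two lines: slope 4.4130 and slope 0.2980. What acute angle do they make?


m1-m2 = 4.115
1+m1*m2 = 2.315074
tan(theta) = |4.115/2.315074| = 1.777481
theta = arctan(|4.115/2.315074|) = 60.6382 degrees (acute angle)

60.6382 degrees


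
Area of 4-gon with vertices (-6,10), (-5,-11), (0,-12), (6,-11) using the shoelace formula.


sum(xi*y_{i+1}) = -6*(-11) - 5*(-12) + 0*(-11) + 6*10 = 186
sum(yi*x_{i+1}) = 10*(-5) - 11*0 - 12*6 - 11*(-6) = -56
Area = |186 + 56|/2 = 242/2 = 121.0000

121.0000 sq units


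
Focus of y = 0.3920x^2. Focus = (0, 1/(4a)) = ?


a = 0.3920
4a = 1.5680
focus = (0, 1/1.5680) = (0, 0.6378)

Focus = (0, 0.6378)


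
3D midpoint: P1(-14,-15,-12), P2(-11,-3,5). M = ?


Mx = (-14- 11)/2 = -12.5000
My = (-15- 3)/2 = -9.0000
Mz = (-12+5)/2 = -3.5000

M = (-12.5000, -9.0000, -3.5000)


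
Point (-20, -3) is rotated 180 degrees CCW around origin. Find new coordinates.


cos(180) = -1, sin(180) = 0
x' = -20*(-1) + 3*0 = 20
y' = -20*0 - 3*(-1) = 3

(20, 3)


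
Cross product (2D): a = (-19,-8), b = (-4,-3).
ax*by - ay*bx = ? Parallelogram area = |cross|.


cross = -19*(-3) + 8*(-4) = 57 - 32 = 25
Parallelogram area = |25| = 25

cross = 25, parallelogram area = 25


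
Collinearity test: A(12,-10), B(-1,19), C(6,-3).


12*(19+ 3) - 1*(-3+ 10) + 6*(-10-19)
= 264 - 7 - 174 = 83

No, not collinear (determinant = 83)


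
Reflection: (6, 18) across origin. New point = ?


Reflection rule for origin: (-x, -y)
(6, 18) -> (-6, -18)

(-6, -18)


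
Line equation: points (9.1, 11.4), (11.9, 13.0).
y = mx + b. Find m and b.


m = (1.6)/(2.8) = 0.5714
b = y1 - m*x1 = 11.4 - (1.6*9.1)/(2.8) = 11.4 - 5.2000 = 6.2000

y = 0.5714x + 6.2000


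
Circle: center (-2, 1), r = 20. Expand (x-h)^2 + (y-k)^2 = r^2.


(x+ 2)^2 + (y-1)^2 = 20^2
D = -2h = 4, E = -2k = -2
F = h^2+k^2-r^2 = 4+1-400 = -395

x^2 + y^2 + 4x - 2y - 395 = 0


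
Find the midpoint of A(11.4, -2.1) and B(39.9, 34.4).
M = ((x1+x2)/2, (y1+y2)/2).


Mx = (11.4 + 39.9)/2 = 51.3/2 = 25.6500
My = (-2.1 + 34.4)/2 = 32.3/2 = 16.1500

(25.6500, 16.1500)


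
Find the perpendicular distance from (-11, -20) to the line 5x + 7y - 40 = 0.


|5*(-11) + 7*(-20) - 40| = |-235| = 235
sqrt(25 + 49) = sqrt(74) = 8.6023
d = 235/sqrt(74) = 27.3182

27.3182


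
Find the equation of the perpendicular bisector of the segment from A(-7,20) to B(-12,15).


Midpoint = (-9.5, 17.5)
Slope of AB = dy/dx = -5/(-5) = 1.0000
Perp slope = -dx/dy = -5/5 = -1.0000
b = My - (perp slope)*Mx = 17.5 + (-5*(-9.5))/(-5) = 17.5 - 9.5000 = 8.0000

y = -1.0000x + 8.0000


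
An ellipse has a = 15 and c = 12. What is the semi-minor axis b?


b^2 = 15^2 - (12)^2 = 225 - 144 = 81
b = sqrt(81) = 9

b = 9


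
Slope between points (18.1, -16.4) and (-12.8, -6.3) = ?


dy = -6.3 + 16.4 = 10.1
dx = -12.8 - 18.1 = -30.9
m = 10.1/(-30.9) = -0.3269

m = -0.3269


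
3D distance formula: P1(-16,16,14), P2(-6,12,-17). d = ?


dx=10, dy=-4, dz=-31
d = sqrt(100+16+961) = sqrt(1077) = 32.8177

32.8177


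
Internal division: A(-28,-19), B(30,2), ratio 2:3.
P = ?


Px = (2*30 + 3*(-28))/5 = -24/5 = -4.8000
Py = (2*2 + 3*(-19))/5 = -53/5 = -10.6000

P = (-4.8000, -10.6000)


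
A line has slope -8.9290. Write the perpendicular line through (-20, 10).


Perpendicular slope = -1/m1 = -1/(-8.9290) = 0.1120
b2 = y0 - m2*x0 = 10 - 20/(-8.9290) = 10 + 2.2399 = 12.2399

y = 0.1120x + 12.2399


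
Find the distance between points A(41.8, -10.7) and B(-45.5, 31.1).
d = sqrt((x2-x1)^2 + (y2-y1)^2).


dx = -45.5 - 41.8 = -87.3
dy = 31.1 + 10.7 = 41.8
d = sqrt(7621.29 + 1747.24) = sqrt(9368.53) = 96.7912

96.7912


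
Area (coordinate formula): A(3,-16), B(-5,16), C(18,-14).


3*(16+ 14) = 90
-5*(-14+ 16) = -10
18*(-16-16) = -576
sum = -496
Area = |-496|/2 = 248.0000

248.0000 sq units


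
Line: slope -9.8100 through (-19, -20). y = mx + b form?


y + 20 = -9.8100(x + 19)
y = -9.8100x - 20 + 9.8100*(-19)
y = -9.8100x - 206.3900

y = -9.8100x - 206.3900


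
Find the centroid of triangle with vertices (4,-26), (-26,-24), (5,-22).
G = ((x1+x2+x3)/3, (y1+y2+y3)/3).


Gx = (4- 26+5)/3 = -17/3 = -5.6667
Gy = (-26- 24- 22)/3 = -72/3 = -24.0000

G = (-5.6667, -24.0000)


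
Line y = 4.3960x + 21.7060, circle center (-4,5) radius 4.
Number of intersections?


Substitute y = 4.3960x + 21.7060: (x+ 4)^2 + (4.3960x+21.7060-5)^2 = 16
Expand to Ax^2 + Bx + C = 0, where b-k = 16.706
A = 1+m^2 = 20.324816
B = 2(m(b-k) - h) = 2(4.3960*16.706 + 4) = 154.879152
C = h^2 + (b-k)^2 - r^2 = 16 + 279.090436 - 16 = 279.090436
disc = B^2-4AC = 23987.5517 - 22689.8470 = 1297.7047
disc > 0

2 intersection points


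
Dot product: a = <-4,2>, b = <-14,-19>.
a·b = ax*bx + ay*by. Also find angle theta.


a·b = -4*(-14) + 2*(-19) = 56 - 38 = 18
|a| = sqrt(16+4) = 4.4721
|b| = sqrt(196+361) = 23.6008
cos(theta) = 18/(sqrt(20)*sqrt(557)) = 18/sqrt(11140) = 0.170541
theta = arccos(18/sqrt(11140)) = 80.1807 degrees

a·b = 18, theta = 80.1807 deg


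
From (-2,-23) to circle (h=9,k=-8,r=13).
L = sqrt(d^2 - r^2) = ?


d = sqrt((-2-9)^2 + (-23+ 8)^2) = sqrt(121+225) = 18.6011
L = sqrt(346.0000 - 169) = sqrt(177.0000) = 13.3041

13.3041


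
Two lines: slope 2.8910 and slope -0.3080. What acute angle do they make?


m1-m2 = 3.199
1+m1*m2 = 0.109572
tan(theta) = |3.199/0.109572| = 29.195415
theta = arctan(|3.199/0.109572|) = 88.0383 degrees (acute angle)

88.0383 degrees


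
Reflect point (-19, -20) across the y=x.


Reflection rule for y=x: (y, x)
(-19, -20) -> (-20, -19)

(-20, -19)


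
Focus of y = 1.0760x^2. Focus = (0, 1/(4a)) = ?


a = 1.0760
4a = 4.3040
focus = (0, 1/4.3040) = (0, 0.2323)

Focus = (0, 0.2323)


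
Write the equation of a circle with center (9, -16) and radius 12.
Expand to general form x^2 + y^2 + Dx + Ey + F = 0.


(x-9)^2 + (y+ 16)^2 = 12^2
D = -2h = -18, E = -2k = 32
F = h^2+k^2-r^2 = 81+256-144 = 193

x^2 + y^2 - 18x + 32y + 193 = 0


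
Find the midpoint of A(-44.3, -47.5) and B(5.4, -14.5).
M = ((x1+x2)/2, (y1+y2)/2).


Mx = (-44.3 + 5.4)/2 = -38.9/2 = -19.4500
My = (-47.5 - 14.5)/2 = -62.0/2 = -31.0000

(-19.4500, -31.0000)


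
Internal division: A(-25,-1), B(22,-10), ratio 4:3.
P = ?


Px = (4*22 + 3*(-25))/7 = 13/7 = 1.8571
Py = (4*(-10) + 3*(-1))/7 = -43/7 = -6.1429

P = (1.8571, -6.1429)


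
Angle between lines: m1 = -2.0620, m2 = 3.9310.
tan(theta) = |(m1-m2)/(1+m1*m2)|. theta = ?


m1-m2 = -5.993
1+m1*m2 = -7.105722
tan(theta) = |-5.993/(-7.105722)| = 0.843405
theta = arctan(|-5.993/(-7.105722)|) = 40.1444 degrees (acute angle)

40.1444 degrees


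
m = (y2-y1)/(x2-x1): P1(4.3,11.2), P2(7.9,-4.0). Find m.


dy = -4.0 - 11.2 = -15.2
dx = 7.9 - 4.3 = 3.6
m = -15.2/3.6 = -4.2222

m = -4.2222


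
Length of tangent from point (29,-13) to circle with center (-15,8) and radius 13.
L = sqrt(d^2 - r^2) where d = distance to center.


d = sqrt((29+ 15)^2 + (-13-8)^2) = sqrt(1936+441) = 48.7545
L = sqrt(2377.0000 - 169) = sqrt(2208.0000) = 46.9894

46.9894


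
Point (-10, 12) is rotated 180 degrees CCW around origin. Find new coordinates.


cos(180) = -1, sin(180) = 0
x' = -10*(-1) - 12*0 = 10
y' = -10*0 + 12*(-1) = -12

(10, -12)


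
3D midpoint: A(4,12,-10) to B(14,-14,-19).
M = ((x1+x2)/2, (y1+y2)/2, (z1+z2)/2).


Mx = (4+14)/2 = 9.0000
My = (12- 14)/2 = -1.0000
Mz = (-10- 19)/2 = -14.5000

M = (9.0000, -1.0000, -14.5000)


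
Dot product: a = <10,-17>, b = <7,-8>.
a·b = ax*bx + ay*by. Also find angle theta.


a·b = 10*7 - 17*(-8) = 70 + 136 = 206
|a| = sqrt(100+289) = 19.7231
|b| = sqrt(49+64) = 10.6301
cos(theta) = 206/(sqrt(389)*sqrt(113)) = 206/sqrt(43957) = 0.982547
theta = arccos(206/sqrt(43957)) = 10.7204 degrees

a·b = 206, theta = 10.7204 deg


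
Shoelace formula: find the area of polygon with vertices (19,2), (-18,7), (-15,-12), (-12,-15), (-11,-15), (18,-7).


sum(xi*y_{i+1}) = 19*7 - 18*(-12) - 15*(-15) - 12*(-15) - 11*(-7) + 18*2 = 867
sum(yi*x_{i+1}) = 2*(-18) + 7*(-15) - 12*(-12) - 15*(-11) - 15*18 - 7*19 = -235
Area = |867 + 235|/2 = 1102/2 = 551.0000

551.0000 sq units


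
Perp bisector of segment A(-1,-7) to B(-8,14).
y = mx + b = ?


Midpoint = (-4.5, 3.5)
Slope of AB = dy/dx = 21/(-7) = -3.0000
Perp slope = -dx/dy = 7/21 = 0.3333
b = My - (perp slope)*Mx = 3.5 + (-7*(-4.5))/21 = 3.5 + 1.5000 = 5.0000

y = 0.3333x + 5.0000


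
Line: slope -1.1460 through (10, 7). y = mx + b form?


y - 7 = -1.1460(x - 10)
y = -1.1460x + 7 + 1.1460*10
y = -1.1460x + 18.4600

y = -1.1460x + 18.4600


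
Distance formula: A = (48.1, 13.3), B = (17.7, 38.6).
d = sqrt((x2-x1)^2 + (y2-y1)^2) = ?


dx = 17.7 - 48.1 = -30.4
dy = 38.6 - 13.3 = 25.3
d = sqrt(924.16 + 640.09) = sqrt(1564.25) = 39.5506

39.5506


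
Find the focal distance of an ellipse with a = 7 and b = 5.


c^2 = 7^2 - 5^2 = 49 - 25 = 24
c = sqrt(24) = 4.8990

c = 4.8990


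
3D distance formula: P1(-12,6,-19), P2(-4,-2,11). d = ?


dx=8, dy=-8, dz=30
d = sqrt(64+64+900) = sqrt(1028) = 32.0624

32.0624


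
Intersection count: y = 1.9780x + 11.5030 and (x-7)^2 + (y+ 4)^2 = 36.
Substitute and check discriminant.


Substitute y = 1.9780x + 11.5030: (x-7)^2 + (1.9780x+11.5030+ 4)^2 = 36
Expand to Ax^2 + Bx + C = 0, where b-k = 15.503
A = 1+m^2 = 4.912484
B = 2(m(b-k) - h) = 2(1.9780*15.503 - 7) = 47.329868
C = h^2 + (b-k)^2 - r^2 = 49 + 240.343009 - 36 = 253.343009
disc = B^2-4AC = 2240.1164 - 4978.1739 = -2738.0575
disc < 0

0 intersection points


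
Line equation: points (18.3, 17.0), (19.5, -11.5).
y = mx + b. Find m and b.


m = (-28.5)/(1.2) = -23.7500
b = y1 - m*x1 = 17.0 - (-28.5*18.3)/(1.2) = 17.0 + 434.6250 = 451.6250

y = -23.7500x + 451.6250


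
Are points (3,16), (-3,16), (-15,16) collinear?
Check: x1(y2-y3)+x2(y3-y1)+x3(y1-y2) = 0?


3*(16-16) - 3*(16-16) - 15*(16-16)
= 0 + 0 + 0 = 0

Yes, collinear (determinant = 0)


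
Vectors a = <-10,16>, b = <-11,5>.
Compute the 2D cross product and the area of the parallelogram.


cross = -10*5 - 16*(-11) = -50 + 176 = 126
Parallelogram area = |126| = 126

cross = 126, parallelogram area = 126


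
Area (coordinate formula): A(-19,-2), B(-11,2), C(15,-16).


-19*(2+ 16) = -342
-11*(-16+ 2) = 154
15*(-2-2) = -60
sum = -248
Area = |-248|/2 = 124.0000

124.0000 sq units


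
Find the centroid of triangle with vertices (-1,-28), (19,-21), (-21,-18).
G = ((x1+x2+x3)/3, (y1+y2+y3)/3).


Gx = (-1+19- 21)/3 = -3/3 = -1.0000
Gy = (-28- 21- 18)/3 = -67/3 = -22.3333

G = (-1.0000, -22.3333)


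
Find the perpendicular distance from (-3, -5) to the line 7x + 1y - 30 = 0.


|7*(-3) + 1*(-5) - 30| = |-56| = 56
sqrt(49 + 1) = sqrt(50) = 7.0711
d = 56/sqrt(50) = 7.9196

7.9196


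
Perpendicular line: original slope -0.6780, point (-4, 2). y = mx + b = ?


Perpendicular slope = -1/m1 = -1/(-0.6780) = 1.4749
b2 = y0 - m2*x0 = 2 - 4/(-0.6780) = 2 + 5.8997 = 7.8997

y = 1.4749x + 7.8997


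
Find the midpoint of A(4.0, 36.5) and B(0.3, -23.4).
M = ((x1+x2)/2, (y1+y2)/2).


Mx = (4.0 + 0.3)/2 = 4.3/2 = 2.1500
My = (36.5 - 23.4)/2 = 13.1/2 = 6.5500

(2.1500, 6.5500)


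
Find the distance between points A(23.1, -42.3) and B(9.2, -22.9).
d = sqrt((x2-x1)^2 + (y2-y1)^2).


dx = 9.2 - 23.1 = -13.9
dy = -22.9 + 42.3 = 19.4
d = sqrt(193.21 + 376.36) = sqrt(569.57) = 23.8657

23.8657


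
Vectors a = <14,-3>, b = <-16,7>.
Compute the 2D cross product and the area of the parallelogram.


cross = 14*7 + 3*(-16) = 98 - 48 = 50
Parallelogram area = |50| = 50

cross = 50, parallelogram area = 50


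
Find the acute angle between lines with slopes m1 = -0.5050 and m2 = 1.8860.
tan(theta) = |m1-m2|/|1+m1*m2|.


m1-m2 = -2.391
1+m1*m2 = 0.04757
tan(theta) = |-2.391/0.04757| = 50.262771
theta = arctan(|-2.391/0.04757|) = 88.8602 degrees (acute angle)

88.8602 degrees


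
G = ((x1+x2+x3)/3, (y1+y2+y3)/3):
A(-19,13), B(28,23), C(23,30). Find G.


Gx = (-19+28+23)/3 = 32/3 = 10.6667
Gy = (13+23+30)/3 = 66/3 = 22.0000

G = (10.6667, 22.0000)


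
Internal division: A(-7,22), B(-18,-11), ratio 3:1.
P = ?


Px = (3*(-18) + 1*(-7))/4 = -61/4 = -15.2500
Py = (3*(-11) + 1*22)/4 = -11/4 = -2.7500

P = (-15.2500, -2.7500)


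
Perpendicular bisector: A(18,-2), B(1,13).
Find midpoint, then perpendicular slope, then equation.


Midpoint = (9.5, 5.5)
Slope of AB = dy/dx = 15/(-17) = -0.8824
Perp slope = -dx/dy = 17/15 = 1.1333
b = My - (perp slope)*Mx = 5.5 + (-17*9.5)/15 = 5.5 - 10.7667 = -5.2667

y = 1.1333x - 5.2667


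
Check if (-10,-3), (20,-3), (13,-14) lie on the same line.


-10*(-3+ 14) + 20*(-14+ 3) + 13*(-3+ 3)
= -110 - 220 + 0 = -330

No, not collinear (determinant = -330)


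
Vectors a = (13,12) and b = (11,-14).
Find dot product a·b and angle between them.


a·b = 13*11 + 12*(-14) = 143 - 168 = -25
|a| = sqrt(169+144) = 17.6918
|b| = sqrt(121+196) = 17.8045
cos(theta) = -25/(sqrt(313)*sqrt(317)) = -25/sqrt(99221) = -0.079367
theta = arccos(-25/sqrt(99221)) = 94.5522 degrees

a·b = -25, theta = 94.5522 deg


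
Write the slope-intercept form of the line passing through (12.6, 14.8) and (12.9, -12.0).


m = (-26.8)/(0.3) = -89.3333
b = y1 - m*x1 = 14.8 - (-26.8*12.6)/(0.3) = 14.8 + 1125.6000 = 1140.4000

y = -89.3333x + 1140.4000


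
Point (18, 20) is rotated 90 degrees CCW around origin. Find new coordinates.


cos(90) = 0, sin(90) = 1
x' = 18*0 - 20*1 = -20
y' = 18*1 + 20*0 = 18

(-20, 18)


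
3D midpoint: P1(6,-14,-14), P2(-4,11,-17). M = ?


Mx = (6- 4)/2 = 1.0000
My = (-14+11)/2 = -1.5000
Mz = (-14- 17)/2 = -15.5000

M = (1.0000, -1.5000, -15.5000)


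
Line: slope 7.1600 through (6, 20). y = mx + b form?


y - 20 = 7.1600(x - 6)
y = 7.1600x + 20 - 7.1600*6
y = 7.1600x - 22.9600

y = 7.1600x - 22.9600


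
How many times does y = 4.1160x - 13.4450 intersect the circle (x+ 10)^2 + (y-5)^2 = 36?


Substitute y = 4.1160x - 13.4450: (x+ 10)^2 + (4.1160x- 13.4450-5)^2 = 36
Expand to Ax^2 + Bx + C = 0, where b-k = -18.445
A = 1+m^2 = 17.941456
B = 2(m(b-k) - h) = 2(4.1160*(-18.445) + 10) = -131.83924
C = h^2 + (b-k)^2 - r^2 = 100 + 340.218025 - 36 = 404.218025
disc = B^2-4AC = 17381.5852 - 29009.0396 = -11627.4544
disc < 0

0 intersection points


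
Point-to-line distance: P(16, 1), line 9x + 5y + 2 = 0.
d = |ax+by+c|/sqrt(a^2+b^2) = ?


|9*16 + 5*1 + 2| = |151| = 151
sqrt(81 + 25) = sqrt(106) = 10.2956
d = 151/sqrt(106) = 14.6664

14.6664


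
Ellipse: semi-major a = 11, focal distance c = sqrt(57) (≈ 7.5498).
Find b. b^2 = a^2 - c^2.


b^2 = 11^2 - (sqrt(57))^2 = 121 - 57 = 64
b = sqrt(64) = 8

b = 8


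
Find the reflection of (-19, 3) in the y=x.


Reflection rule for y=x: (y, x)
(-19, 3) -> (3, -19)

(3, -19)


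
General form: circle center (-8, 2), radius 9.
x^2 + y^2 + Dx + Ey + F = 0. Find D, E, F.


(x+ 8)^2 + (y-2)^2 = 9^2
D = -2h = 16, E = -2k = -4
F = h^2+k^2-r^2 = 64+4-81 = -13

D = 16, E = -4, F = -13


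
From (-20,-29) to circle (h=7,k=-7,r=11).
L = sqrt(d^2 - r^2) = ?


d = sqrt((-20-7)^2 + (-29+ 7)^2) = sqrt(729+484) = 34.8281
L = sqrt(1213.0000 - 121) = sqrt(1092.0000) = 33.0454

33.0454


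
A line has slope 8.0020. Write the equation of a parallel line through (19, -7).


Parallel lines have equal slopes.
m2 = 8.0020
b2 = -7 - 8.0020*19 = -159.0380

y = 8.0020x - 159.0380


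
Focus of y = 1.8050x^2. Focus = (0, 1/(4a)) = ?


a = 1.8050
4a = 7.2200
focus = (0, 1/7.2200) = (0, 0.1385)

Focus = (0, 0.1385)


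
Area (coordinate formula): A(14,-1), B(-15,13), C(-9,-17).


14*(13+ 17) = 420
-15*(-17+ 1) = 240
-9*(-1-13) = 126
sum = 786
Area = |786|/2 = 393.0000

393.0000 sq units


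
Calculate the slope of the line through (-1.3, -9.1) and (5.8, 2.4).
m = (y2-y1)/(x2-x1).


dy = 2.4 + 9.1 = 11.5
dx = 5.8 + 1.3 = 7.1
m = 11.5/7.1 = 1.6197

m = 1.6197


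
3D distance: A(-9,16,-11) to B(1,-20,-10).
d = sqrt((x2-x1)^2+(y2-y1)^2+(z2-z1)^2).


dx=10, dy=-36, dz=1
d = sqrt(100+1296+1) = sqrt(1397) = 37.3765

37.3765


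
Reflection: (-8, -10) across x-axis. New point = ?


Reflection rule for x-axis: (x, -y)
(-8, -10) -> (-8, 10)

(-8, 10)


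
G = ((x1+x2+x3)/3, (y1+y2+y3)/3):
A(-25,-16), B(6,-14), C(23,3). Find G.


Gx = (-25+6+23)/3 = 4/3 = 1.3333
Gy = (-16- 14+3)/3 = -27/3 = -9.0000

G = (1.3333, -9.0000)


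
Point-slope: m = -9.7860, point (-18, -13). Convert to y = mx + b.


y + 13 = -9.7860(x + 18)
y = -9.7860x - 13 + 9.7860*(-18)
y = -9.7860x - 189.1480

y = -9.7860x - 189.1480


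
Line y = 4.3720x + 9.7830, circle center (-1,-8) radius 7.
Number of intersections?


Substitute y = 4.3720x + 9.7830: (x+ 1)^2 + (4.3720x+9.7830+ 8)^2 = 49
Expand to Ax^2 + Bx + C = 0, where b-k = 17.783
A = 1+m^2 = 20.114384
B = 2(m(b-k) - h) = 2(4.3720*17.783 + 1) = 157.494552
C = h^2 + (b-k)^2 - r^2 = 1 + 316.235089 - 49 = 268.235089
disc = B^2-4AC = 24804.5339 - 21581.5343 = 3222.9996
disc > 0

2 intersection points


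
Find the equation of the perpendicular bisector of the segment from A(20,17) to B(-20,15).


Midpoint = (0, 16)
Slope of AB = dy/dx = -2/(-40) = 0.0500
Perp slope = -dx/dy = -40/2 = -20.0000
b = My - (perp slope)*Mx = 16 + (-40*0)/(-2) = 16 + 0 = 16.0000

y = -20.0000x + 16.0000


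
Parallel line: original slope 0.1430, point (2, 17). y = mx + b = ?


Parallel lines have equal slopes.
m2 = 0.1430
b2 = 17 - 0.1430*2 = 16.7140

y = 0.1430x + 16.7140


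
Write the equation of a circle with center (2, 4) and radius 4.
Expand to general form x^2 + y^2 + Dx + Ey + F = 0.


(x-2)^2 + (y-4)^2 = 4^2
D = -2h = -4, E = -2k = -8
F = h^2+k^2-r^2 = 4+16-16 = 4

x^2 + y^2 - 4x - 8y + 4 = 0


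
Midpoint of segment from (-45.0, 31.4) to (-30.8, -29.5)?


Mx = (-45.0 - 30.8)/2 = -75.8/2 = -37.9000
My = (31.4 - 29.5)/2 = 1.9/2 = 0.9500

(-37.9000, 0.9500)


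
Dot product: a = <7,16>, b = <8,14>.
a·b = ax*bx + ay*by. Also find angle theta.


a·b = 7*8 + 16*14 = 56 + 224 = 280
|a| = sqrt(49+256) = 17.4642
|b| = sqrt(64+196) = 16.1245
cos(theta) = 280/(sqrt(305)*sqrt(260)) = 280/sqrt(79300) = 0.994309
theta = arccos(280/sqrt(79300)) = 6.1155 degrees

a·b = 280, theta = 6.1155 deg


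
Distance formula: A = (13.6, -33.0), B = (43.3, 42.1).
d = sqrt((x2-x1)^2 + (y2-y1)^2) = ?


dx = 43.3 - 13.6 = 29.7
dy = 42.1 + 33.0 = 75.1
d = sqrt(882.09 + 5640.01) = sqrt(6522.1) = 80.7595

80.7595


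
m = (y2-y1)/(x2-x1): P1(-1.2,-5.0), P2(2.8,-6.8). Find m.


dy = -6.8 + 5.0 = -1.8
dx = 2.8 + 1.2 = 4.0
m = -1.8/4.0 = -0.4500

m = -0.4500


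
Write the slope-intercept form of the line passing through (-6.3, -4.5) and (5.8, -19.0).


m = (-14.5)/(12.1) = -1.1983
b = y1 - m*x1 = -4.5 - (-14.5*(-6.3))/(12.1) = -4.5 - 7.5496 = -12.0496

y = -1.1983x - 12.0496


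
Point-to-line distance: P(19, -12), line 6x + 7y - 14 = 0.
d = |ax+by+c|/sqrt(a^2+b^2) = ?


|6*19 + 7*(-12) - 14| = |16| = 16
sqrt(36 + 49) = sqrt(85) = 9.2195
d = 16/sqrt(85) = 1.7354

1.7354


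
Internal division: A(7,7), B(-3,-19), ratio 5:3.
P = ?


Px = (5*(-3) + 3*7)/8 = 6/8 = 0.7500
Py = (5*(-19) + 3*7)/8 = -74/8 = -9.2500

P = (0.7500, -9.2500)


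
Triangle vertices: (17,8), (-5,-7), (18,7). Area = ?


17*(-7-7) = -238
-5*(7-8) = 5
18*(8+ 7) = 270
sum = 37
Area = |37|/2 = 18.5000

18.5000 sq units


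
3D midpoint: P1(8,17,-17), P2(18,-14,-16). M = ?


Mx = (8+18)/2 = 13.0000
My = (17- 14)/2 = 1.5000
Mz = (-17- 16)/2 = -16.5000

M = (13.0000, 1.5000, -16.5000)


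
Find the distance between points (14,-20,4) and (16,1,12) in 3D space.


dx=2, dy=21, dz=8
d = sqrt(4+441+64) = sqrt(509) = 22.5610

22.5610


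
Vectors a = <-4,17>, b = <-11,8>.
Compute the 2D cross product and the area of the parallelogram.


cross = -4*8 - 17*(-11) = -32 + 187 = 155
Parallelogram area = |155| = 155

cross = 155, parallelogram area = 155


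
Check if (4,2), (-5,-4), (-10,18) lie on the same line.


4*(-4-18) - 5*(18-2) - 10*(2+ 4)
= -88 - 80 - 60 = -228

No, not collinear (determinant = -228)


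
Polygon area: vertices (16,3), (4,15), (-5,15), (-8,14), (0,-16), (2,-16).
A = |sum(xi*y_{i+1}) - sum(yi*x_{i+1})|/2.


sum(xi*y_{i+1}) = 16*15 + 4*15 - 5*14 - 8*(-16) + 0*(-16) + 2*3 = 364
sum(yi*x_{i+1}) = 3*4 + 15*(-5) + 15*(-8) + 14*0 - 16*2 - 16*16 = -471
Area = |364 + 471|/2 = 835/2 = 417.5000

417.5000 sq units


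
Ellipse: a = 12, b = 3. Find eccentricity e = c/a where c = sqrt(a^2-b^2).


c = sqrt(144-9) = sqrt(135) = 11.6190
e = c/a = sqrt(135)/12 = 0.9682

e = 0.9682


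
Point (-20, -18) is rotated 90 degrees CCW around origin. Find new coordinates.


cos(90) = 0, sin(90) = 1
x' = -20*0 + 18*1 = 18
y' = -20*1 - 18*0 = -20

(18, -20)


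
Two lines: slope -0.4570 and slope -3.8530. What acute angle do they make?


m1-m2 = 3.396
1+m1*m2 = 2.760821
tan(theta) = |3.396/2.760821| = 1.230069
theta = arctan(|3.396/2.760821|) = 50.8902 degrees (acute angle)

50.8902 degrees


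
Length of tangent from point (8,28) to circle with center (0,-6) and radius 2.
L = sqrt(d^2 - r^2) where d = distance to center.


d = sqrt((8-0)^2 + (28+ 6)^2) = sqrt(64+1156) = 34.9285
L = sqrt(1220.0000 - 4) = sqrt(1216.0000) = 34.8712

34.8712


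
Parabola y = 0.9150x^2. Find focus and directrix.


a = 0.9150
1/(4a) = 0.2732
Focus = (0, 0.2732)
Directrix: y = -0.2732

Focus = (0, 0.2732), Directrix: y = -0.2732


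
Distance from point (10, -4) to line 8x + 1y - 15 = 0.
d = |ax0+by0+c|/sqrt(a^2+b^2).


|8*10 + 1*(-4) - 15| = |61| = 61
sqrt(64 + 1) = sqrt(65) = 8.0623
d = 61/sqrt(65) = 7.5661

7.5661


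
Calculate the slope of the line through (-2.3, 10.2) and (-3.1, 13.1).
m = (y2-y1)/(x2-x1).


dy = 13.1 - 10.2 = 2.9
dx = -3.1 + 2.3 = -0.8
m = 2.9/(-0.8) = -3.6250

m = -3.6250


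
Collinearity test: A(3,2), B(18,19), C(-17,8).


3*(19-8) + 18*(8-2) - 17*(2-19)
= 33 + 108 + 289 = 430

No, not collinear (determinant = 430)


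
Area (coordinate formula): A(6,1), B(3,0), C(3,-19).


6*(0+ 19) = 114
3*(-19-1) = -60
3*(1-0) = 3
sum = 57
Area = |57|/2 = 28.5000

28.5000 sq units


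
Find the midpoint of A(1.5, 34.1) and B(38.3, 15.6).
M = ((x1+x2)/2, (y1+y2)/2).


Mx = (1.5 + 38.3)/2 = 39.8/2 = 19.9000
My = (34.1 + 15.6)/2 = 49.7/2 = 24.8500

(19.9000, 24.8500)


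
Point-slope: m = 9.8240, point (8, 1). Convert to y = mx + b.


y - 1 = 9.8240(x - 8)
y = 9.8240x + 1 - 9.8240*8
y = 9.8240x - 77.5920

y = 9.8240x - 77.5920


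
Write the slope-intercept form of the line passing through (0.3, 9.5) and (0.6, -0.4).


m = (-9.9)/(0.3) = -33.0000
b = y1 - m*x1 = 9.5 - (-9.9*0.3)/(0.3) = 9.5 + 9.9000 = 19.4000

y = -33.0000x + 19.4000


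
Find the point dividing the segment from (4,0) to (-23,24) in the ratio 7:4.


Px = (7*(-23) + 4*4)/11 = -145/11 = -13.1818
Py = (7*24 + 4*0)/11 = 168/11 = 15.2727

P = (-13.1818, 15.2727)


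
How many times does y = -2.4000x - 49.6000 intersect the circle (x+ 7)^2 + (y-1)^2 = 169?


Substitute y = -2.4000x - 49.6000: (x+ 7)^2 + (-2.4000x- 49.6000-1)^2 = 169
Expand to Ax^2 + Bx + C = 0, where b-k = -50.6
A = 1+m^2 = 6.76
B = 2(m(b-k) - h) = 2(-2.4000*(-50.6) + 7) = 256.88
C = h^2 + (b-k)^2 - r^2 = 49 + 2560.36 - 169 = 2440.36
disc = B^2-4AC = 65987.3344 - 65987.3344 = 0
disc = 0

1 intersection point (tangent)


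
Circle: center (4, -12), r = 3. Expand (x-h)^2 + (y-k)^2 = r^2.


(x-4)^2 + (y+ 12)^2 = 3^2
D = -2h = -8, E = -2k = 24
F = h^2+k^2-r^2 = 16+144-9 = 151

x^2 + y^2 - 8x + 24y + 151 = 0


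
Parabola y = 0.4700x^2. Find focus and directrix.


a = 0.4700
1/(4a) = 0.5319
Focus = (0, 0.5319)
Directrix: y = -0.5319

Focus = (0, 0.5319), Directrix: y = -0.5319


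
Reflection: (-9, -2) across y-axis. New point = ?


Reflection rule for y-axis: (-x, y)
(-9, -2) -> (9, -2)

(9, -2)


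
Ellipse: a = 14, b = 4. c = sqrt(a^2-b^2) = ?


c^2 = 14^2 - 4^2 = 196 - 16 = 180
c = sqrt(180) = 13.4164

c = 13.4164


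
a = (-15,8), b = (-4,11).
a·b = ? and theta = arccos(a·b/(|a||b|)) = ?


a·b = -15*(-4) + 8*11 = 60 + 88 = 148
|a| = sqrt(225+64) = 17.0000
|b| = sqrt(16+121) = 11.7047
cos(theta) = 148/(sqrt(289)*sqrt(137)) = 148/sqrt(39593) = 0.743794
theta = arccos(148/sqrt(39593)) = 41.9444 degrees

a·b = 148, theta = 41.9444 deg


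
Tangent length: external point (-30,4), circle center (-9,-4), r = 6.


d = sqrt((-30+ 9)^2 + (4+ 4)^2) = sqrt(441+64) = 22.4722
L = sqrt(505.0000 - 36) = sqrt(469.0000) = 21.6564

21.6564


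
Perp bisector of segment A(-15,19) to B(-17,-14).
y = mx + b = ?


Midpoint = (-16, 2.5)
Slope of AB = dy/dx = -33/(-2) = 16.5000
Perp slope = -dx/dy = -2/33 = -0.0606
b = My - (perp slope)*Mx = 2.5 + (-2*(-16))/(-33) = 2.5 - 0.9697 = 1.5303

y = -0.0606x + 1.5303


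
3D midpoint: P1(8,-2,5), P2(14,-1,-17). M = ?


Mx = (8+14)/2 = 11.0000
My = (-2- 1)/2 = -1.5000
Mz = (5- 17)/2 = -6.0000

M = (11.0000, -1.5000, -6.0000)


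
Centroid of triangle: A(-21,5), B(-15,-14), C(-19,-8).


Gx = (-21- 15- 19)/3 = -55/3 = -18.3333
Gy = (5- 14- 8)/3 = -17/3 = -5.6667

G = (-18.3333, -5.6667)


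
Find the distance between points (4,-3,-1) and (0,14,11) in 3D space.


dx=-4, dy=17, dz=12
d = sqrt(16+289+144) = sqrt(449) = 21.1896

21.1896


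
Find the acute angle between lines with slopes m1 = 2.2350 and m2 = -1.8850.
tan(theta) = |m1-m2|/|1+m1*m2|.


m1-m2 = 4.12
1+m1*m2 = -3.212975
tan(theta) = |4.12/(-3.212975)| = 1.282301
theta = arctan(|4.12/(-3.212975)|) = 52.0512 degrees (acute angle)

52.0512 degrees


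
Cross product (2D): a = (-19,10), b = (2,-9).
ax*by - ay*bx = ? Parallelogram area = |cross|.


cross = -19*(-9) - 10*2 = 171 - 20 = 151
Parallelogram area = |151| = 151

cross = 151, parallelogram area = 151


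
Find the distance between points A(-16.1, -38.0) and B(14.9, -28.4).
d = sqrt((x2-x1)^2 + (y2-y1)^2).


dx = 14.9 + 16.1 = 31.0
dy = -28.4 + 38.0 = 9.6
d = sqrt(961.0 + 92.16) = sqrt(1053.16) = 32.4524

32.4524


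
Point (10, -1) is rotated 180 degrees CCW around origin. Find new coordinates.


cos(180) = -1, sin(180) = 0
x' = 10*(-1) + 1*0 = -10
y' = 10*0 - 1*(-1) = 1

(-10, 1)


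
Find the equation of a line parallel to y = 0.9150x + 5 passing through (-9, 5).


Parallel lines have equal slopes.
m2 = 0.9150
b2 = 5 - 0.9150*(-9) = 13.2350

y = 0.9150x + 13.2350


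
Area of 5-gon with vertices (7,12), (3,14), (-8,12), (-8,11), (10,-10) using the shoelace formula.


sum(xi*y_{i+1}) = 7*14 + 3*12 - 8*11 - 8*(-10) + 10*12 = 246
sum(yi*x_{i+1}) = 12*3 + 14*(-8) + 12*(-8) + 11*10 - 10*7 = -132
Area = |246 + 132|/2 = 378/2 = 189.0000

189.0000 sq units


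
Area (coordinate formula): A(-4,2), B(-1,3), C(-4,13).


-4*(3-13) = 40
-1*(13-2) = -11
-4*(2-3) = 4
sum = 33
Area = |33|/2 = 16.5000

16.5000 sq units


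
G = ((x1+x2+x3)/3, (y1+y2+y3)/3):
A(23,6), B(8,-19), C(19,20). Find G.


Gx = (23+8+19)/3 = 50/3 = 16.6667
Gy = (6- 19+20)/3 = 7/3 = 2.3333

G = (16.6667, 2.3333)


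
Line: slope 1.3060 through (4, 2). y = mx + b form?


y - 2 = 1.3060(x - 4)
y = 1.3060x + 2 - 1.3060*4
y = 1.3060x - 3.2240

y = 1.3060x - 3.2240


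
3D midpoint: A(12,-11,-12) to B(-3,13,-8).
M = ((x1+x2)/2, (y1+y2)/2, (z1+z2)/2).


Mx = (12- 3)/2 = 4.5000
My = (-11+13)/2 = 1.0000
Mz = (-12- 8)/2 = -10.0000

M = (4.5000, 1.0000, -10.0000)


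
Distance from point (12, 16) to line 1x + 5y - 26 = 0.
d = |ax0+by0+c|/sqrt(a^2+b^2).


|1*12 + 5*16 - 26| = |66| = 66
sqrt(1 + 25) = sqrt(26) = 5.0990
d = 66/sqrt(26) = 12.9437

12.9437


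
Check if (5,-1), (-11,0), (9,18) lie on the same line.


5*(0-18) - 11*(18+ 1) + 9*(-1-0)
= -90 - 209 - 9 = -308

No, not collinear (determinant = -308)


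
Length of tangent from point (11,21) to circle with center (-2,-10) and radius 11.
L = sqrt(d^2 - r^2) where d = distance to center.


d = sqrt((11+ 2)^2 + (21+ 10)^2) = sqrt(169+961) = 33.6155
L = sqrt(1130.0000 - 121) = sqrt(1009.0000) = 31.7648

31.7648


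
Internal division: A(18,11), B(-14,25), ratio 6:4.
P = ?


Px = (6*(-14) + 4*18)/10 = -12/10 = -1.2000
Py = (6*25 + 4*11)/10 = 194/10 = 19.4000

P = (-1.2000, 19.4000)


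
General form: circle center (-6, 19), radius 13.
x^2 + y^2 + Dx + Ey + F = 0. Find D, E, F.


(x+ 6)^2 + (y-19)^2 = 13^2
D = -2h = 12, E = -2k = -38
F = h^2+k^2-r^2 = 36+361-169 = 228

D = 12, E = -38, F = 228


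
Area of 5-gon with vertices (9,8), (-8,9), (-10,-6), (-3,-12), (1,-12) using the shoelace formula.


sum(xi*y_{i+1}) = 9*9 - 8*(-6) - 10*(-12) - 3*(-12) + 1*8 = 293
sum(yi*x_{i+1}) = 8*(-8) + 9*(-10) - 6*(-3) - 12*1 - 12*9 = -256
Area = |293 + 256|/2 = 549/2 = 274.5000

274.5000 sq units


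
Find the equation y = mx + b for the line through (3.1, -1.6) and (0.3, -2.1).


m = (-0.5)/(-2.8) = 0.1786
b = y1 - m*x1 = -1.6 - (-0.5*3.1)/(-2.8) = -1.6 - 0.5536 = -2.1536

y = 0.1786x - 2.1536


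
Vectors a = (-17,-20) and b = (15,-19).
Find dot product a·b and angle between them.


a·b = -17*15 - 20*(-19) = -255 + 380 = 125
|a| = sqrt(289+400) = 26.2488
|b| = sqrt(225+361) = 24.2074
cos(theta) = 125/(sqrt(689)*sqrt(586)) = 125/sqrt(403754) = 0.196721
theta = arccos(125/sqrt(403754)) = 78.6547 degrees

a·b = 125, theta = 78.6547 deg


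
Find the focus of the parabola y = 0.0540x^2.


a = 0.0540
4a = 0.2160
focus = (0, 1/0.2160) = (0, 4.6296)

Focus = (0, 4.6296)


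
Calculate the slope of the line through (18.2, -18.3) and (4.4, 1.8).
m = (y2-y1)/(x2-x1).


dy = 1.8 + 18.3 = 20.1
dx = 4.4 - 18.2 = -13.8
m = 20.1/(-13.8) = -1.4565

m = -1.4565


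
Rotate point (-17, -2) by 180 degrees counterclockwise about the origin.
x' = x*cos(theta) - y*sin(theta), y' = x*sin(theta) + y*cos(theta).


cos(180) = -1, sin(180) = 0
x' = -17*(-1) + 2*0 = 17
y' = -17*0 - 2*(-1) = 2

(17, 2)


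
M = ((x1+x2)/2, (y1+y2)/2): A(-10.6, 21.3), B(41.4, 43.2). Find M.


Mx = (-10.6 + 41.4)/2 = 30.8/2 = 15.4000
My = (21.3 + 43.2)/2 = 64.5/2 = 32.2500

(15.4000, 32.2500)


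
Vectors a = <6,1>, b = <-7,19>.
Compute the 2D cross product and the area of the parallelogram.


cross = 6*19 - 1*(-7) = 114 + 7 = 121
Parallelogram area = |121| = 121

cross = 121, parallelogram area = 121


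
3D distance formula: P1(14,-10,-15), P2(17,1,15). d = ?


dx=3, dy=11, dz=30
d = sqrt(9+121+900) = sqrt(1030) = 32.0936

32.0936


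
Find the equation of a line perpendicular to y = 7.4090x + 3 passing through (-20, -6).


Perpendicular slope = -1/m1 = -1/7.4090 = -0.1350
b2 = y0 - m2*x0 = -6 - 20/7.4090 = -6 - 2.6994 = -8.6994

y = -0.1350x - 8.6994


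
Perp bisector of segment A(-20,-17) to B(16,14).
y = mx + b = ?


Midpoint = (-2, -1.5)
Slope of AB = dy/dx = 31/36 = 0.8611
Perp slope = -dx/dy = -36/31 = -1.1613
b = My - (perp slope)*Mx = -1.5 + (36*(-2))/31 = -1.5 - 2.3226 = -3.8226

y = -1.1613x - 3.8226


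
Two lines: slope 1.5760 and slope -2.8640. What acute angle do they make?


m1-m2 = 4.44
1+m1*m2 = -3.513664
tan(theta) = |4.44/(-3.513664)| = 1.263638
theta = arctan(|4.44/(-3.513664)|) = 51.6431 degrees (acute angle)

51.6431 degrees


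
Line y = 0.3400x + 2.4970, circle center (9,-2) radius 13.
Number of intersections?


Substitute y = 0.3400x + 2.4970: (x-9)^2 + (0.3400x+2.4970+ 2)^2 = 169
Expand to Ax^2 + Bx + C = 0, where b-k = 4.497
A = 1+m^2 = 1.1156
B = 2(m(b-k) - h) = 2(0.3400*4.497 - 9) = -14.94204
C = h^2 + (b-k)^2 - r^2 = 81 + 20.223009 - 169 = -67.776991
disc = B^2-4AC = 223.2646 + 302.4480 = 525.7126
disc > 0

2 intersection points


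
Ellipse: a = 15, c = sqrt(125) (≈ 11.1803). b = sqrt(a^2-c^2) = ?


b^2 = 15^2 - (sqrt(125))^2 = 225 - 125 = 100
b = sqrt(100) = 10

b = 10


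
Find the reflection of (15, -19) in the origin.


Reflection rule for origin: (-x, -y)
(15, -19) -> (-15, 19)

(-15, 19)


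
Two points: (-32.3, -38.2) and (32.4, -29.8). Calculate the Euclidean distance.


dx = 32.4 + 32.3 = 64.7
dy = -29.8 + 38.2 = 8.4
d = sqrt(4186.09 + 70.56) = sqrt(4256.65) = 65.2430

65.2430


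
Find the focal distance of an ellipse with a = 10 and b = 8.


c^2 = 10^2 - 8^2 = 100 - 64 = 36
c = sqrt(36) = 6.0000

c = 6.0000


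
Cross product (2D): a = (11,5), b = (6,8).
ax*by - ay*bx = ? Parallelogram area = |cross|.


cross = 11*8 - 5*6 = 88 - 30 = 58
Parallelogram area = |58| = 58

cross = 58, parallelogram area = 58


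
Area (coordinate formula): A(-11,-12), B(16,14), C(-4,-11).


-11*(14+ 11) = -275
16*(-11+ 12) = 16
-4*(-12-14) = 104
sum = -155
Area = |-155|/2 = 77.5000

77.5000 sq units


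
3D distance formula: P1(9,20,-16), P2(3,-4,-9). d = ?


dx=-6, dy=-24, dz=7
d = sqrt(36+576+49) = sqrt(661) = 25.7099

25.7099


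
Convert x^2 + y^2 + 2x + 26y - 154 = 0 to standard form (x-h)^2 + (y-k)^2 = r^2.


h = -D/2 = -2/2 = -1
k = -E/2 = -26/2 = -13
r^2 = h^2 + k^2 - F = 1 + 169 + 154 = 324
r = 18

Center (-1, -13), radius = 18


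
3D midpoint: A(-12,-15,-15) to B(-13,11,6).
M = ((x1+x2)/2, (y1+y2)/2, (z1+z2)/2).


Mx = (-12- 13)/2 = -12.5000
My = (-15+11)/2 = -2.0000
Mz = (-15+6)/2 = -4.5000

M = (-12.5000, -2.0000, -4.5000)


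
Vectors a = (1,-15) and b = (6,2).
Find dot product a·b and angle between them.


a·b = 1*6 - 15*2 = 6 - 30 = -24
|a| = sqrt(1+225) = 15.0333
|b| = sqrt(36+4) = 6.3246
cos(theta) = -24/(sqrt(226)*sqrt(40)) = -24/sqrt(9040) = -0.252422
theta = arccos(-24/sqrt(9040)) = 104.6209 degrees

a·b = -24, theta = 104.6209 deg


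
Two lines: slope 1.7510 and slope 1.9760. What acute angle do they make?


m1-m2 = -0.225
1+m1*m2 = 4.459976
tan(theta) = |-0.225/4.459976| = 0.050449
theta = arctan(|-0.225/4.459976|) = 2.8880 degrees (acute angle)

2.8880 degrees


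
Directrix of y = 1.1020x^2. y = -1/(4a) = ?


a = 1.1020
1/(4a) = 0.2269
directrix: y = -0.2269 = -0.2269

y = -0.2269


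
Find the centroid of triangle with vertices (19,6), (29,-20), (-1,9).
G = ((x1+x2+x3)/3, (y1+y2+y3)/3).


Gx = (19+29- 1)/3 = 47/3 = 15.6667
Gy = (6- 20+9)/3 = -5/3 = -1.6667

G = (15.6667, -1.6667)


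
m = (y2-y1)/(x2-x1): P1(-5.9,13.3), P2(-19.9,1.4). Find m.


dy = 1.4 - 13.3 = -11.9
dx = -19.9 + 5.9 = -14
m = -11.9/(-14) = 0.8500

m = 0.8500


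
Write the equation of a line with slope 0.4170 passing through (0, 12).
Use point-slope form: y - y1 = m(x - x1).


y - 12 = 0.4170(x - 0)
y = 0.4170x + 12 - 0.4170*0
y = 0.4170x + 12.0000

y = 0.4170x + 12.0000


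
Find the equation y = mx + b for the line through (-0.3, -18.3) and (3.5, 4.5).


m = (22.8)/(3.8) = 6.0000
b = y1 - m*x1 = -18.3 - (22.8*(-0.3))/(3.8) = -18.3 + 1.8000 = -16.5000

y = 6.0000x - 16.5000


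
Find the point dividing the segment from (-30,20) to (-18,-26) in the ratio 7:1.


Px = (7*(-18) + 1*(-30))/8 = -156/8 = -19.5000
Py = (7*(-26) + 1*20)/8 = -162/8 = -20.2500

P = (-19.5000, -20.2500)


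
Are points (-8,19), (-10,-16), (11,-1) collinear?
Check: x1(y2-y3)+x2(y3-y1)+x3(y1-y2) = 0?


-8*(-16+ 1) - 10*(-1-19) + 11*(19+ 16)
= 120 + 200 + 385 = 705

No, not collinear (determinant = 705)


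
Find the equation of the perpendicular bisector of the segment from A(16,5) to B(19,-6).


Midpoint = (17.5, -0.5)
Slope of AB = dy/dx = -11/3 = -3.6667
Perp slope = -dx/dy = 3/11 = 0.2727
b = My - (perp slope)*Mx = -0.5 + (3*17.5)/(-11) = -0.5 - 4.7727 = -5.2727

y = 0.2727x - 5.2727


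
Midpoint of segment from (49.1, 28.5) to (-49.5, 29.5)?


Mx = (49.1 - 49.5)/2 = -0.4/2 = -0.2000
My = (28.5 + 29.5)/2 = 58.0/2 = 29.0000

(-0.2000, 29.0000)


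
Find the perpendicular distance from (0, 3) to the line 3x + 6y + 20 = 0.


|3*0 + 6*3 + 20| = |38| = 38
sqrt(9 + 36) = sqrt(45) = 6.7082
d = 38/sqrt(45) = 5.6647

5.6647


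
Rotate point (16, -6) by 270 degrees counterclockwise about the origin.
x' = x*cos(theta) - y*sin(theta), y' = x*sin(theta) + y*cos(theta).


cos(270) = 0, sin(270) = -1
x' = 16*0 + 6*(-1) = -6
y' = 16*(-1) - 6*0 = -16

(-6, -16)


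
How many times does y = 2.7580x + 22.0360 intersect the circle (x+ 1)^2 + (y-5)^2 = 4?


Substitute y = 2.7580x + 22.0360: (x+ 1)^2 + (2.7580x+22.0360-5)^2 = 4
Expand to Ax^2 + Bx + C = 0, where b-k = 17.036
A = 1+m^2 = 8.606564
B = 2(m(b-k) - h) = 2(2.7580*17.036 + 1) = 95.970576
C = h^2 + (b-k)^2 - r^2 = 1 + 290.225296 - 4 = 287.225296
disc = B^2-4AC = 9210.3515 - 9888.0916 = -677.7401
disc < 0

0 intersection points


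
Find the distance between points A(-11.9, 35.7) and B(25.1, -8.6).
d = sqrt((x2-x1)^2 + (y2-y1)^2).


dx = 25.1 + 11.9 = 37.0
dy = -8.6 - 35.7 = -44.3
d = sqrt(1369.0 + 1962.49) = sqrt(3331.49) = 57.7191

57.7191


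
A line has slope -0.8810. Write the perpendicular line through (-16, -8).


Perpendicular slope = -1/m1 = -1/(-0.8810) = 1.1351
b2 = y0 - m2*x0 = -8 - 16/(-0.8810) = -8 + 18.1612 = 10.1612

y = 1.1351x + 10.1612


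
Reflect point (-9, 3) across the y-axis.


Reflection rule for y-axis: (-x, y)
(-9, 3) -> (9, 3)

(9, 3)


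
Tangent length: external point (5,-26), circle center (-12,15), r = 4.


d = sqrt((5+ 12)^2 + (-26-15)^2) = sqrt(289+1681) = 44.3847
L = sqrt(1970.0000 - 16) = sqrt(1954.0000) = 44.2041

44.2041


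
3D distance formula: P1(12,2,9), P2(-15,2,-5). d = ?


dx=-27, dy=0, dz=-14
d = sqrt(729+0+196) = sqrt(925) = 30.4138

30.4138


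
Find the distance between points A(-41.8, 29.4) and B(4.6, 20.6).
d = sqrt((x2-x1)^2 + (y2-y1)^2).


dx = 4.6 + 41.8 = 46.4
dy = 20.6 - 29.4 = -8.8
d = sqrt(2152.96 + 77.44) = sqrt(2230.4) = 47.2271

47.2271
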